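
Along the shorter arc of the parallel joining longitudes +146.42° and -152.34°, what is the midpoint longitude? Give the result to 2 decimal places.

+177.04°

Signed shortest Δλ from +146.42° to -152.34° is +61.24°.
Midpoint longitude = +146.42° + (+61.24°)/2 = +146.42° + 30.62° = +177.04°.
(The naïve average (+146.42 + -152.34)/2 = -2.96° is on the wrong side of the globe.)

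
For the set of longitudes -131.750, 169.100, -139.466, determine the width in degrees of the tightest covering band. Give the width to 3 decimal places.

59.150°

Sort the longitudes: -139.466°, -131.750°, +169.100°.
Eastward gaps between consecutive values (wrapping around): 7.716°, 300.850°, 51.434°.
Largest gap = 300.850° ⇒ minimal covering band is its complement: 360° − 300.850° = 59.150°.
Band runs from +169.100° eastward to -131.750°, crossing the antimeridian.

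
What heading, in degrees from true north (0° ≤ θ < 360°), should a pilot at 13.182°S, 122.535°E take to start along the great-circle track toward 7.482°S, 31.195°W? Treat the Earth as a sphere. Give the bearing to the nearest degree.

233°

Δλ = -31.195 − 122.535 = -153.730°.
θ = atan2( sin Δλ · cos φ₂ , cos φ₁ · sin φ₂ − sin φ₁ · cos φ₂ · cos Δλ )
  = atan2(-0.43883, -0.32953) = -126.904° → normalised to [0°, 360°): 233.096°.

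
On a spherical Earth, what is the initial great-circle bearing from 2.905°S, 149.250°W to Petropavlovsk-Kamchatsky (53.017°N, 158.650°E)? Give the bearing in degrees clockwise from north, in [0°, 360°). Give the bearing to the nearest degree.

330°

Δλ = 158.650 − -149.250 = 307.900°; wrapped into (−180°, 180°]: -52.100°.
θ = atan2( sin Δλ · cos φ₂ , cos φ₁ · sin φ₂ − sin φ₁ · cos φ₂ · cos Δλ )
  = atan2(-0.47470, 0.81652) = -30.172° → normalised to [0°, 360°): 329.828°.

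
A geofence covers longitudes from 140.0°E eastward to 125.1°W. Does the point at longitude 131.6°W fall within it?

Yes

Band width going east from +140.0° to -125.1°: ((-125.1 − 140.0) mod 360) = 94.9°.
Offset of -131.6° east of the west edge: ((-131.6 − 140.0) mod 360) = 88.4°.
88.4° ≤ 94.9° ⇒ inside.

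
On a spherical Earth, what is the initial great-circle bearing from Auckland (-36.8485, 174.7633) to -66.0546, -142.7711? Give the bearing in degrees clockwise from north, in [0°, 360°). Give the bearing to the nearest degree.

Δλ = -142.7711 − 174.7633 = -317.5344°; wrapped into (−180°, 180°]: 42.4656°.
θ = atan2( sin Δλ · cos φ₂ , cos φ₁ · sin φ₂ − sin φ₁ · cos φ₂ · cos Δλ )
  = atan2(0.27402, -0.55180) = 153.591° → normalised to [0°, 360°): 153.591°.

154°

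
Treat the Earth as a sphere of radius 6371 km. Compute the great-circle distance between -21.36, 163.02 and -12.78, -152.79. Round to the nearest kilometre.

4777 km

Δλ = -152.79 − 163.02 = -315.81°; wrapped into (−180°, 180°]: 44.19°.
Δφ = -12.78 − -21.36 = 8.58°.
a = sin²(Δφ/2) + cos φ₁ · cos φ₂ · sin²(Δλ/2) = 0.134097.
c = 2·atan2(√a, √(1−a)) = 0.74983 rad → d = 6371·c ≈ 4777.15 km.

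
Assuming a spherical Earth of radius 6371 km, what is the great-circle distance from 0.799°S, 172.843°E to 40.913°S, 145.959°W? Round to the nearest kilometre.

6084 km

Δλ = -145.959 − 172.843 = -318.802°; wrapped into (−180°, 180°]: 41.198°.
Δφ = -40.913 − -0.799 = -40.114°.
a = sin²(Δφ/2) + cos φ₁ · cos φ₂ · sin²(Δλ/2) = 0.211151.
c = 2·atan2(√a, √(1−a)) = 0.95489 rad → d = 6371·c ≈ 6083.61 km.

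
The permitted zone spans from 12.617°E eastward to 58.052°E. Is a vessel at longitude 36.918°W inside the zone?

Band width going east from +12.617° to +58.052°: ((58.052 − 12.617) mod 360) = 45.435°.
Offset of -36.918° east of the west edge: ((-36.918 − 12.617) mod 360) = 310.465°.
310.465° > 45.435° ⇒ outside.

No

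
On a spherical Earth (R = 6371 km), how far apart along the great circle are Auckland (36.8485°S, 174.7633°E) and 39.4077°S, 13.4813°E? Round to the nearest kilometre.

Δλ = 13.4813 − 174.7633 = -161.2820°.
Δφ = -39.4077 − -36.8485 = -2.5592°.
a = sin²(Δφ/2) + cos φ₁ · cos φ₂ · sin²(Δλ/2) = 0.602440.
c = 2·atan2(√a, √(1−a)) = 1.77714 rad → d = 6371·c ≈ 11322.14 km.

11322 km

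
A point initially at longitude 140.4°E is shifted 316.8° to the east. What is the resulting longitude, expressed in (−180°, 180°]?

Start at +140.4°; shift +316.8° → +457.2°.
+457.2° lies outside (−180°, 180°]; subtract 360° → +97.2°.

97.2°E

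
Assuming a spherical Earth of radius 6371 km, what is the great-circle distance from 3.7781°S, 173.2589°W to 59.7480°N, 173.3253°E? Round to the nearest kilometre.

7161 km

Δλ = 173.3253 − -173.2589 = 346.5842°; wrapped into (−180°, 180°]: -13.4158°.
Δφ = 59.7480 − -3.7781 = 63.5261°.
a = sin²(Δφ/2) + cos φ₁ · cos φ₂ · sin²(Δλ/2) = 0.283964.
c = 2·atan2(√a, √(1−a)) = 1.12401 rad → d = 6371·c ≈ 7161.05 km.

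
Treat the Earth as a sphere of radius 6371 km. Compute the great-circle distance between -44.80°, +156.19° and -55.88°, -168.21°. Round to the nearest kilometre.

Δλ = -168.21 − 156.19 = -324.40°; wrapped into (−180°, 180°]: 35.60°.
Δφ = -55.88 − -44.80 = -11.08°.
a = sin²(Δφ/2) + cos φ₁ · cos φ₂ · sin²(Δλ/2) = 0.046515.
c = 2·atan2(√a, √(1−a)) = 0.43476 rad → d = 6371·c ≈ 2769.87 km.

2770 km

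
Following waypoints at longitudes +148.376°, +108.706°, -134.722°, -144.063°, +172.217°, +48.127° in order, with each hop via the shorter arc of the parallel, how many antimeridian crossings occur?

Leg 1: +148.376° → +108.706°, shortest Δλ = -39.67° (west) — does not cross 180°.
Leg 2: +108.706° → -134.722°, shortest Δλ = 116.572° (east) — crosses 180°.
Leg 3: -134.722° → -144.063°, shortest Δλ = -9.341° (west) — does not cross 180°.
Leg 4: -144.063° → +172.217°, shortest Δλ = -43.72° (west) — crosses 180°.
Leg 5: +172.217° → +48.127°, shortest Δλ = -124.09° (west) — does not cross 180°.
Total crossings: 2.

2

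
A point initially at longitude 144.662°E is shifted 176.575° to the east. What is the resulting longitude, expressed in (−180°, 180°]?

Start at +144.662°; shift +176.575° → +321.237°.
+321.237° lies outside (−180°, 180°]; subtract 360° → -38.763°.

38.763°W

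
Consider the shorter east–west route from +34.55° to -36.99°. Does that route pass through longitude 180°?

Signed shortest Δλ = ((-36.99 − 34.55 + 180) mod 360) − 180 = -71.54°.
Going west by 71.54° from +34.55° reaches -36.99° without touching 180°.

No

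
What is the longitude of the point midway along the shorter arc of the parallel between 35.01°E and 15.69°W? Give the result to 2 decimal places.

9.66°E

Signed shortest Δλ from +35.01° to -15.69° is -50.70°.
Midpoint longitude = +35.01° + (-50.70°)/2 = +35.01° − 25.35° = +9.66°.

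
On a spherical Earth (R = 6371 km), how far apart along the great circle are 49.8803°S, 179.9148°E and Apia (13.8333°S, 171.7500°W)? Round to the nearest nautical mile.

2203 nmi

Δλ = -171.7500 − 179.9148 = -351.6648°; wrapped into (−180°, 180°]: 8.3352°.
Δφ = -13.8333 − -49.8803 = 36.0470°.
a = sin²(Δφ/2) + cos φ₁ · cos φ₂ · sin²(Δλ/2) = 0.099037.
c = 2·atan2(√a, √(1−a)) = 0.64029 rad → d = 6371·c ≈ 4079.26 km ≈ 2202.62 nmi.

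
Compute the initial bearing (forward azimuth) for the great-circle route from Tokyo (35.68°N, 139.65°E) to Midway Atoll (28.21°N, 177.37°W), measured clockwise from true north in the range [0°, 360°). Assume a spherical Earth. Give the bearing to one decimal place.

89.2°

Δλ = -177.37 − 139.65 = -317.02°; wrapped into (−180°, 180°]: 42.98°.
θ = atan2( sin Δλ · cos φ₂ , cos φ₁ · sin φ₂ − sin φ₁ · cos φ₂ · cos Δλ )
  = atan2(0.60077, 0.00795) = 89.242° → normalised to [0°, 360°): 89.242°.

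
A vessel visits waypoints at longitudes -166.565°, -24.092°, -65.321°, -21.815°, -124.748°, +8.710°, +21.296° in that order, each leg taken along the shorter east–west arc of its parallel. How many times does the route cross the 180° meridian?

Leg 1: -166.565° → -24.092°, shortest Δλ = 142.473° (east) — does not cross 180°.
Leg 2: -24.092° → -65.321°, shortest Δλ = -41.229° (west) — does not cross 180°.
Leg 3: -65.321° → -21.815°, shortest Δλ = 43.506° (east) — does not cross 180°.
Leg 4: -21.815° → -124.748°, shortest Δλ = -102.933° (west) — does not cross 180°.
Leg 5: -124.748° → +8.710°, shortest Δλ = 133.458° (east) — does not cross 180°.
Leg 6: +8.710° → +21.296°, shortest Δλ = 12.586° (east) — does not cross 180°.
Total crossings: 0.

0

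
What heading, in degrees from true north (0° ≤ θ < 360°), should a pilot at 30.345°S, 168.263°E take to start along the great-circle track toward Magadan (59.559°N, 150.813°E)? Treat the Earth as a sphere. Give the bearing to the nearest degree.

351°

Δλ = 150.813 − 168.263 = -17.450°.
θ = atan2( sin Δλ · cos φ₂ , cos φ₁ · sin φ₂ − sin φ₁ · cos φ₂ · cos Δλ )
  = atan2(-0.15193, 0.98822) = -8.740° → normalised to [0°, 360°): 351.260°.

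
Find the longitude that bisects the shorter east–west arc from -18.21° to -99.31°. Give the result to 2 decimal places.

Signed shortest Δλ from -18.21° to -99.31° is -81.10°.
Midpoint longitude = -18.21° + (-81.10°)/2 = -18.21° − 40.55° = -58.76°.

-58.76°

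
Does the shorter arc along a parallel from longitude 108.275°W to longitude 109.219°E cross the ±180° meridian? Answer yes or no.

Yes

Naïve |109.219 − -108.275| = 217.494° > 180°, so the shorter arc goes the other way round — across 180°.
Signed shortest Δλ = ((109.219 − -108.275 + 180) mod 360) − 180 = -142.506°.
Going west by 142.506° from -108.275° passes through 180° before reaching +109.219°.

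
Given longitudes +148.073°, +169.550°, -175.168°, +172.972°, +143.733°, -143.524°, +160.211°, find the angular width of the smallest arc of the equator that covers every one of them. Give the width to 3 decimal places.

Sort the longitudes: -175.168°, -143.524°, +143.733°, +148.073°, +160.211°, +169.550°, +172.972°.
Eastward gaps between consecutive values (wrapping around): 31.644°, 287.257°, 4.340°, 12.138°, 9.339°, 3.422°, 11.860°.
Largest gap = 287.257° ⇒ minimal covering band is its complement: 360° − 287.257° = 72.743°.
Band runs from +143.733° eastward to -143.524°, crossing the antimeridian.

72.743°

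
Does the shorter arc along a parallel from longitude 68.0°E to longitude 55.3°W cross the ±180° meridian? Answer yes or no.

No

Signed shortest Δλ = ((-55.3 − 68.0 + 180) mod 360) − 180 = -123.3°.
Going west by 123.3° from +68.0° reaches -55.3° without touching 180°.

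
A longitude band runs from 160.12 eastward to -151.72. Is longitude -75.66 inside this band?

No

Band width going east from +160.12° to -151.72°: ((-151.72 − 160.12) mod 360) = 48.16°.
Offset of -75.66° east of the west edge: ((-75.66 − 160.12) mod 360) = 124.22°.
124.22° > 48.16° ⇒ outside.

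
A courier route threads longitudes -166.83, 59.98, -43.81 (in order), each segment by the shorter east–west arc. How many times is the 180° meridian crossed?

Leg 1: -166.83° → +59.98°, shortest Δλ = -133.19° (west) — crosses 180°.
Leg 2: +59.98° → -43.81°, shortest Δλ = -103.79° (west) — does not cross 180°.
Total crossings: 1.

1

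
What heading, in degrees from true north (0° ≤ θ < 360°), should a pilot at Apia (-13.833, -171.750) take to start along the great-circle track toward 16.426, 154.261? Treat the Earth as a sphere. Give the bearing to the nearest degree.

311°

Δλ = 154.261 − -171.750 = 326.011°; wrapped into (−180°, 180°]: -33.989°.
θ = atan2( sin Δλ · cos φ₂ , cos φ₁ · sin φ₂ − sin φ₁ · cos φ₂ · cos Δλ )
  = atan2(-0.53622, 0.46473) = -49.085° → normalised to [0°, 360°): 310.915°.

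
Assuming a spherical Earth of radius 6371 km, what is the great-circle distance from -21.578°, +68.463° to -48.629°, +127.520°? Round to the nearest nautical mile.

3224 nmi

Δλ = 127.520 − 68.463 = 59.057°.
Δφ = -48.629 − -21.578 = -27.051°.
a = sin²(Δφ/2) + cos φ₁ · cos φ₂ · sin²(Δλ/2) = 0.203993.
c = 2·atan2(√a, √(1−a)) = 0.93724 rad → d = 6371·c ≈ 5971.16 km ≈ 3224.17 nmi.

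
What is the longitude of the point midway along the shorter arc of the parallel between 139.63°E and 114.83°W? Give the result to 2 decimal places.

Signed shortest Δλ from +139.63° to -114.83° is +105.54°.
Midpoint longitude = +139.63° + (+105.54°)/2 = +139.63° + 52.77° = +192.40°.
Normalise into (−180°, 180°]: -167.60°.
(The naïve average (+139.63 + -114.83)/2 = 12.4° is on the wrong side of the globe.)

167.60°W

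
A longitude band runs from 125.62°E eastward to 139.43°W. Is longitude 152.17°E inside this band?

Yes

Band width going east from +125.62° to -139.43°: ((-139.43 − 125.62) mod 360) = 94.95°.
Offset of +152.17° east of the west edge: ((152.17 − 125.62) mod 360) = 26.55°.
26.55° ≤ 94.95° ⇒ inside.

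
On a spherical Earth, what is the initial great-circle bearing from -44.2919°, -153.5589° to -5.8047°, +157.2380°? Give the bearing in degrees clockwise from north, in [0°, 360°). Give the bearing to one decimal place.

296.9°

Δλ = 157.2380 − -153.5589 = 310.7969°; wrapped into (−180°, 180°]: -49.2031°.
θ = atan2( sin Δλ · cos φ₂ , cos φ₁ · sin φ₂ − sin φ₁ · cos φ₂ · cos Δλ )
  = atan2(-0.75315, 0.38153) = -63.134° → normalised to [0°, 360°): 296.866°.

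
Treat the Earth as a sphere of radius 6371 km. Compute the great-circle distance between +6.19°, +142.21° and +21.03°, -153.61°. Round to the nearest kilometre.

7085 km

Δλ = -153.61 − 142.21 = -295.82°; wrapped into (−180°, 180°]: 64.18°.
Δφ = 21.03 − 6.19 = 14.84°.
a = sin²(Δφ/2) + cos φ₁ · cos φ₂ · sin²(Δλ/2) = 0.278571.
c = 2·atan2(√a, √(1−a)) = 1.11201 rad → d = 6371·c ≈ 7084.63 km.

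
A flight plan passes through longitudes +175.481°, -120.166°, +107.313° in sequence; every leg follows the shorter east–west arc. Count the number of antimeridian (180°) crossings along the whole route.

2

Leg 1: +175.481° → -120.166°, shortest Δλ = 64.353° (east) — crosses 180°.
Leg 2: -120.166° → +107.313°, shortest Δλ = -132.521° (west) — crosses 180°.
Total crossings: 2.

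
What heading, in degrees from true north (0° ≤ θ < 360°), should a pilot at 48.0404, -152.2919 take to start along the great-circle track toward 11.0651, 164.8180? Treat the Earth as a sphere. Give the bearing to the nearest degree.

Δλ = 164.8180 − -152.2919 = 317.1099°; wrapped into (−180°, 180°]: -42.8901°.
θ = atan2( sin Δλ · cos φ₂ , cos φ₁ · sin φ₂ − sin φ₁ · cos φ₂ · cos Δλ )
  = atan2(-0.66794, -0.40637) = -121.316° → normalised to [0°, 360°): 238.684°.

239°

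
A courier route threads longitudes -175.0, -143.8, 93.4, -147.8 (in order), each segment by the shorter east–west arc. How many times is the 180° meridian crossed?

2

Leg 1: -175.0° → -143.8°, shortest Δλ = 31.2° (east) — does not cross 180°.
Leg 2: -143.8° → +93.4°, shortest Δλ = -122.8° (west) — crosses 180°.
Leg 3: +93.4° → -147.8°, shortest Δλ = 118.8° (east) — crosses 180°.
Total crossings: 2.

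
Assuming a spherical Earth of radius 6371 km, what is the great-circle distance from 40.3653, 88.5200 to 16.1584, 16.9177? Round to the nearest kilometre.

7308 km

Δλ = 16.9177 − 88.5200 = -71.6023°.
Δφ = 16.1584 − 40.3653 = -24.2069°.
a = sin²(Δφ/2) + cos φ₁ · cos φ₂ · sin²(Δλ/2) = 0.294393.
c = 2·atan2(√a, √(1−a)) = 1.14701 rad → d = 6371·c ≈ 7307.61 km.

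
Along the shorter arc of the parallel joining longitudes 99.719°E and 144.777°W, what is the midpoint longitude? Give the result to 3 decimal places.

Signed shortest Δλ from +99.719° to -144.777° is +115.504°.
Midpoint longitude = +99.719° + (+115.504°)/2 = +99.719° + 57.752° = +157.471°.
(The naïve average (+99.719 + -144.777)/2 = -22.529° is on the wrong side of the globe.)

157.471°E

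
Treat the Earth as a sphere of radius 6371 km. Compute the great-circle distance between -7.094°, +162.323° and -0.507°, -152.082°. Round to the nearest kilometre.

Δλ = -152.082 − 162.323 = -314.405°; wrapped into (−180°, 180°]: 45.595°.
Δφ = -0.507 − -7.094 = 6.587°.
a = sin²(Δφ/2) + cos φ₁ · cos φ₂ · sin²(Δλ/2) = 0.152283.
c = 2·atan2(√a, √(1−a)) = 0.80177 rad → d = 6371·c ≈ 5108.09 km.

5108 km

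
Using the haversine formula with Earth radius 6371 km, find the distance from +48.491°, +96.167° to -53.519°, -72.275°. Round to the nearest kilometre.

Δλ = -72.275 − 96.167 = -168.442°.
Δφ = -53.519 − 48.491 = -102.010°.
a = sin²(Δφ/2) + cos φ₁ · cos φ₂ · sin²(Δλ/2) = 0.994081.
c = 2·atan2(√a, √(1−a)) = 2.98757 rad → d = 6371·c ≈ 19033.81 km.

19034 km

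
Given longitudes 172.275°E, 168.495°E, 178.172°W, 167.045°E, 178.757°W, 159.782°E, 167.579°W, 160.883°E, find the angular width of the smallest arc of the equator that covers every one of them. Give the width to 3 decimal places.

32.639°

Sort the longitudes: -178.757°, -178.172°, -167.579°, +159.782°, +160.883°, +167.045°, +168.495°, +172.275°.
Eastward gaps between consecutive values (wrapping around): 0.585°, 10.593°, 327.361°, 1.101°, 6.162°, 1.450°, 3.780°, 8.968°.
Largest gap = 327.361° ⇒ minimal covering band is its complement: 360° − 327.361° = 32.639°.
Band runs from +159.782° eastward to -167.579°, crossing the antimeridian.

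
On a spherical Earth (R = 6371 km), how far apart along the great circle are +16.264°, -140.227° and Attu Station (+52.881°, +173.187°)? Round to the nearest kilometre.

Δλ = 173.187 − -140.227 = 313.414°; wrapped into (−180°, 180°]: -46.586°.
Δφ = 52.881 − 16.264 = 36.617°.
a = sin²(Δφ/2) + cos φ₁ · cos φ₂ · sin²(Δλ/2) = 0.189267.
c = 2·atan2(√a, √(1−a)) = 0.90018 rad → d = 6371·c ≈ 5735.07 km.

5735 km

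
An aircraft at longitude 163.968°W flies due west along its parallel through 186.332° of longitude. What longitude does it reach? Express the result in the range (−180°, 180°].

Start at -163.968°; shift −186.332° → -350.300°.
-350.300° lies outside (−180°, 180°]; add 360° → +9.700°.

9.700°E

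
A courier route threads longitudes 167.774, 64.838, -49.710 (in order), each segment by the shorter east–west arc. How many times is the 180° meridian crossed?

Leg 1: +167.774° → +64.838°, shortest Δλ = -102.936° (west) — does not cross 180°.
Leg 2: +64.838° → -49.710°, shortest Δλ = -114.548° (west) — does not cross 180°.
Total crossings: 0.

0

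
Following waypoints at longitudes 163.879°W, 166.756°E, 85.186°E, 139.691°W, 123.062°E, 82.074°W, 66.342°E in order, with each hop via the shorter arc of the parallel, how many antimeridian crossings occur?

Leg 1: -163.879° → +166.756°, shortest Δλ = -29.365° (west) — crosses 180°.
Leg 2: +166.756° → +85.186°, shortest Δλ = -81.57° (west) — does not cross 180°.
Leg 3: +85.186° → -139.691°, shortest Δλ = 135.123° (east) — crosses 180°.
Leg 4: -139.691° → +123.062°, shortest Δλ = -97.247° (west) — crosses 180°.
Leg 5: +123.062° → -82.074°, shortest Δλ = 154.864° (east) — crosses 180°.
Leg 6: -82.074° → +66.342°, shortest Δλ = 148.416° (east) — does not cross 180°.
Total crossings: 4.

4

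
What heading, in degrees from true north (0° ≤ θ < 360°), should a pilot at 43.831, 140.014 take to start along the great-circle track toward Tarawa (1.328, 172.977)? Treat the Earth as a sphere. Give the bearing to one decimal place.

Δλ = 172.977 − 140.014 = 32.963°.
θ = atan2( sin Δλ · cos φ₂ , cos φ₁ · sin φ₂ − sin φ₁ · cos φ₂ · cos Δλ )
  = atan2(0.54395, -0.56418) = 136.046° → normalised to [0°, 360°): 136.046°.

136.0°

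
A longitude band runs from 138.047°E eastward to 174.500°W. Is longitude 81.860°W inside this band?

Band width going east from +138.047° to -174.500°: ((-174.500 − 138.047) mod 360) = 47.453°.
Offset of -81.860° east of the west edge: ((-81.860 − 138.047) mod 360) = 140.093°.
140.093° > 47.453° ⇒ outside.

No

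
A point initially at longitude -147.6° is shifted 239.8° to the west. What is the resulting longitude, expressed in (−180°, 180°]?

-27.4°

Start at -147.6°; shift −239.8° → -387.4°.
-387.4° lies outside (−180°, 180°]; add 360° → -27.4°.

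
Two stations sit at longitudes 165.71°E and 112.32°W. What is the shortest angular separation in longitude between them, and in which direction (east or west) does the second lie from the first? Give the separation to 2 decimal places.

Raw difference: -112.32 − 165.71 = -278.03°.
Normalise into (−180°, 180°]: -278.03° + 360° = 81.97°.
Positive ⇒ the second point lies to the east; separation 81.97°.

81.97° east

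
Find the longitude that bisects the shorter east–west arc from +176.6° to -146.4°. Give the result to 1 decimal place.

-164.9°

Signed shortest Δλ from +176.6° to -146.4° is +37.0°.
Midpoint longitude = +176.6° + (+37.0°)/2 = +176.6° + 18.5° = +195.1°.
Normalise into (−180°, 180°]: -164.9°.
(The naïve average (+176.6 + -146.4)/2 = 15.1° is on the wrong side of the globe.)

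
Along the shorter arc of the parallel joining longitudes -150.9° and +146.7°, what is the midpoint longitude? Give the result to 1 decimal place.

+177.9°

Signed shortest Δλ from -150.9° to +146.7° is -62.4°.
Midpoint longitude = -150.9° + (-62.4°)/2 = -150.9° − 31.2° = -182.1°.
Normalise into (−180°, 180°]: +177.9°.
(The naïve average (-150.9 + +146.7)/2 = -2.1° is on the wrong side of the globe.)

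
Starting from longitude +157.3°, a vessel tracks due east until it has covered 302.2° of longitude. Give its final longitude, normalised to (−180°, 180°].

+99.5°

Start at +157.3°; shift +302.2° → +459.5°.
+459.5° lies outside (−180°, 180°]; subtract 360° → +99.5°.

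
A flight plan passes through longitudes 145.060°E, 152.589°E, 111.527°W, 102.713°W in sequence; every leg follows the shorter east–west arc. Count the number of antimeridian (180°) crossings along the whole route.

1

Leg 1: +145.060° → +152.589°, shortest Δλ = 7.529° (east) — does not cross 180°.
Leg 2: +152.589° → -111.527°, shortest Δλ = 95.884° (east) — crosses 180°.
Leg 3: -111.527° → -102.713°, shortest Δλ = 8.814° (east) — does not cross 180°.
Total crossings: 1.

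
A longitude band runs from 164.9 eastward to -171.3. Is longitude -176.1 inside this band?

Band width going east from +164.9° to -171.3°: ((-171.3 − 164.9) mod 360) = 23.8°.
Offset of -176.1° east of the west edge: ((-176.1 − 164.9) mod 360) = 19.0°.
19.0° ≤ 23.8° ⇒ inside.

Yes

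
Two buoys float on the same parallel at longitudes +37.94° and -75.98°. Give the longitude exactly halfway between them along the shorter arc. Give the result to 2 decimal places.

-19.02°

Signed shortest Δλ from +37.94° to -75.98° is -113.92°.
Midpoint longitude = +37.94° + (-113.92°)/2 = +37.94° − 56.96° = -19.02°.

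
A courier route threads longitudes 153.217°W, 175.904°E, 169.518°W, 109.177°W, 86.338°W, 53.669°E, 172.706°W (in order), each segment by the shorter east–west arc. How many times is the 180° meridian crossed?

Leg 1: -153.217° → +175.904°, shortest Δλ = -30.879° (west) — crosses 180°.
Leg 2: +175.904° → -169.518°, shortest Δλ = 14.578° (east) — crosses 180°.
Leg 3: -169.518° → -109.177°, shortest Δλ = 60.341° (east) — does not cross 180°.
Leg 4: -109.177° → -86.338°, shortest Δλ = 22.839° (east) — does not cross 180°.
Leg 5: -86.338° → +53.669°, shortest Δλ = 140.007° (east) — does not cross 180°.
Leg 6: +53.669° → -172.706°, shortest Δλ = 133.625° (east) — crosses 180°.
Total crossings: 3.

3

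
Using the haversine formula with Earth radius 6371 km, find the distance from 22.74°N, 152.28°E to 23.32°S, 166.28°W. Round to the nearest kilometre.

6804 km

Δλ = -166.28 − 152.28 = -318.56°; wrapped into (−180°, 180°]: 41.44°.
Δφ = -23.32 − 22.74 = -46.06°.
a = sin²(Δφ/2) + cos φ₁ · cos φ₂ · sin²(Δλ/2) = 0.259062.
c = 2·atan2(√a, √(1−a)) = 1.06800 rad → d = 6371·c ≈ 6804.24 km.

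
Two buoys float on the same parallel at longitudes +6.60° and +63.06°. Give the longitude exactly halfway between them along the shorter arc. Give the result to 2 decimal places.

Signed shortest Δλ from +6.60° to +63.06° is +56.46°.
Midpoint longitude = +6.60° + (+56.46°)/2 = +6.60° + 28.23° = +34.83°.

+34.83°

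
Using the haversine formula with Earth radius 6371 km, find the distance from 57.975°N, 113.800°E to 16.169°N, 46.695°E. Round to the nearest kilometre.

7146 km

Δλ = 46.695 − 113.800 = -67.105°.
Δφ = 16.169 − 57.975 = -41.806°.
a = sin²(Δφ/2) + cos φ₁ · cos φ₂ · sin²(Δλ/2) = 0.282881.
c = 2·atan2(√a, √(1−a)) = 1.12160 rad → d = 6371·c ≈ 7145.74 km.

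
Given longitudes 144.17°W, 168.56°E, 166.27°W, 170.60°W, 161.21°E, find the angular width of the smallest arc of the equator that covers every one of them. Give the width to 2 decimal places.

54.62°

Sort the longitudes: -170.60°, -166.27°, -144.17°, +161.21°, +168.56°.
Eastward gaps between consecutive values (wrapping around): 4.33°, 22.10°, 305.38°, 7.35°, 20.84°.
Largest gap = 305.38° ⇒ minimal covering band is its complement: 360° − 305.38° = 54.62°.
Band runs from +161.21° eastward to -144.17°, crossing the antimeridian.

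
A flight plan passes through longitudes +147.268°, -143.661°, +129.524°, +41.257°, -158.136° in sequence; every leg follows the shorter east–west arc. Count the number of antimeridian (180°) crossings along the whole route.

3

Leg 1: +147.268° → -143.661°, shortest Δλ = 69.071° (east) — crosses 180°.
Leg 2: -143.661° → +129.524°, shortest Δλ = -86.815° (west) — crosses 180°.
Leg 3: +129.524° → +41.257°, shortest Δλ = -88.267° (west) — does not cross 180°.
Leg 4: +41.257° → -158.136°, shortest Δλ = 160.607° (east) — crosses 180°.
Total crossings: 3.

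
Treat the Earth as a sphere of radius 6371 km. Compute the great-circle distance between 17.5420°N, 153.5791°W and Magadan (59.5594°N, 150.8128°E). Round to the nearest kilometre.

6428 km

Δλ = 150.8128 − -153.5791 = 304.3919°; wrapped into (−180°, 180°]: -55.6081°.
Δφ = 59.5594 − 17.5420 = 42.0174°.
a = sin²(Δφ/2) + cos φ₁ · cos φ₂ · sin²(Δλ/2) = 0.233636.
c = 2·atan2(√a, √(1−a)) = 1.00898 rad → d = 6371·c ≈ 6428.18 km.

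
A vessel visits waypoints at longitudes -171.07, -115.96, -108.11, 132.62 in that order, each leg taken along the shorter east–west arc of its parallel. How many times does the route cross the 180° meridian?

1

Leg 1: -171.07° → -115.96°, shortest Δλ = 55.11° (east) — does not cross 180°.
Leg 2: -115.96° → -108.11°, shortest Δλ = 7.85° (east) — does not cross 180°.
Leg 3: -108.11° → +132.62°, shortest Δλ = -119.27° (west) — crosses 180°.
Total crossings: 1.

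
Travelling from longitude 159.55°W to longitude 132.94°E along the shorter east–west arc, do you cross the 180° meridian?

Naïve |132.94 − -159.55| = 292.49° > 180°, so the shorter arc goes the other way round — across 180°.
Signed shortest Δλ = ((132.94 − -159.55 + 180) mod 360) − 180 = -67.51°.
Going west by 67.51° from -159.55° passes through 180° before reaching +132.94°.

Yes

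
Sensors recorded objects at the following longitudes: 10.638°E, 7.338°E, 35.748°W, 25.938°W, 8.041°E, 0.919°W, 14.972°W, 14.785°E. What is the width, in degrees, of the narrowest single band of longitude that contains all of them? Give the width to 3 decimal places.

50.533°

Sort the longitudes: -35.748°, -25.938°, -14.972°, -0.919°, +7.338°, +8.041°, +10.638°, +14.785°.
Eastward gaps between consecutive values (wrapping around): 9.810°, 10.966°, 14.053°, 8.257°, 0.703°, 2.597°, 4.147°, 309.467°.
Largest gap = 309.467° ⇒ minimal covering band is its complement: 360° − 309.467° = 50.533°.
Band runs from -35.748° eastward to +14.785°.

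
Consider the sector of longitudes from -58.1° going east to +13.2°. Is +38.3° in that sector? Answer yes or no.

No

Band width going east from -58.1° to +13.2°: ((13.2 − -58.1) mod 360) = 71.3°.
Offset of +38.3° east of the west edge: ((38.3 − -58.1) mod 360) = 96.4°.
96.4° > 71.3° ⇒ outside.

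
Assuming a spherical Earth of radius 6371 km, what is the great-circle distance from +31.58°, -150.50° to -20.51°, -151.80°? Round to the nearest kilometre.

5794 km

Δλ = -151.80 − -150.50 = -1.30°.
Δφ = -20.51 − 31.58 = -52.09°.
a = sin²(Δφ/2) + cos φ₁ · cos φ₂ · sin²(Δλ/2) = 0.192891.
c = 2·atan2(√a, √(1−a)) = 0.90940 rad → d = 6371·c ≈ 5793.80 km.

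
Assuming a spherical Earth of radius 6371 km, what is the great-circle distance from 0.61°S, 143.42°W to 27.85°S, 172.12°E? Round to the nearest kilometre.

5616 km

Δλ = 172.12 − -143.42 = 315.54°; wrapped into (−180°, 180°]: -44.46°.
Δφ = -27.85 − -0.61 = -27.24°.
a = sin²(Δφ/2) + cos φ₁ · cos φ₂ · sin²(Δλ/2) = 0.181996.
c = 2·atan2(√a, √(1−a)) = 0.88148 rad → d = 6371·c ≈ 5615.93 km.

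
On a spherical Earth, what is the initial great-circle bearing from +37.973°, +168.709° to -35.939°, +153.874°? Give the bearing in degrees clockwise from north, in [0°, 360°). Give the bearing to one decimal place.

Δλ = 153.874 − 168.709 = -14.835°.
θ = atan2( sin Δλ · cos φ₂ , cos φ₁ · sin φ₂ − sin φ₁ · cos φ₂ · cos Δλ )
  = atan2(-0.20730, -0.94423) = -167.618° → normalised to [0°, 360°): 192.382°.

192.4°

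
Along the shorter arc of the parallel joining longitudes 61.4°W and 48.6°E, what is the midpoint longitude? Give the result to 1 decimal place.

6.4°W

Signed shortest Δλ from -61.4° to +48.6° is +110.0°.
Midpoint longitude = -61.4° + (+110.0°)/2 = -61.4° + 55.0° = -6.4°.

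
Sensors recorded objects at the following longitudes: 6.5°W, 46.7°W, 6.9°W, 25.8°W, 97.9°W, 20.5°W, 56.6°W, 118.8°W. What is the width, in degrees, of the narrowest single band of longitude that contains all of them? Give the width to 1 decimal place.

112.3°

Sort the longitudes: -118.8°, -97.9°, -56.6°, -46.7°, -25.8°, -20.5°, -6.9°, -6.5°.
Eastward gaps between consecutive values (wrapping around): 20.9°, 41.3°, 9.9°, 20.9°, 5.3°, 13.6°, 0.4°, 247.7°.
Largest gap = 247.7° ⇒ minimal covering band is its complement: 360° − 247.7° = 112.3°.
Band runs from -118.8° eastward to -6.5°.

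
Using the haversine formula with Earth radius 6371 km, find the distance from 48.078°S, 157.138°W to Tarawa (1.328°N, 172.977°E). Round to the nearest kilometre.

Δλ = 172.977 − -157.138 = 330.115°; wrapped into (−180°, 180°]: -29.885°.
Δφ = 1.328 − -48.078 = 49.406°.
a = sin²(Δφ/2) + cos φ₁ · cos φ₂ · sin²(Δλ/2) = 0.219061.
c = 2·atan2(√a, √(1−a)) = 0.97414 rad → d = 6371·c ≈ 6206.27 km.

6206 km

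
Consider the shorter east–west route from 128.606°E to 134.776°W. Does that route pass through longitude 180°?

Naïve |-134.776 − 128.606| = 263.382° > 180°, so the shorter arc goes the other way round — across 180°.
Signed shortest Δλ = ((-134.776 − 128.606 + 180) mod 360) − 180 = 96.618°.
Going east by 96.618° from +128.606° passes through 180° before reaching -134.776°.

Yes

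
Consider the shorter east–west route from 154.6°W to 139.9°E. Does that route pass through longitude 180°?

Naïve |139.9 − -154.6| = 294.5° > 180°, so the shorter arc goes the other way round — across 180°.
Signed shortest Δλ = ((139.9 − -154.6 + 180) mod 360) − 180 = -65.5°.
Going west by 65.5° from -154.6° passes through 180° before reaching +139.9°.

Yes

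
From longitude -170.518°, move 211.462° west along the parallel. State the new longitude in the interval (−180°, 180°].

-21.980°

Start at -170.518°; shift −211.462° → -381.980°.
-381.980° lies outside (−180°, 180°]; add 360° → -21.980°.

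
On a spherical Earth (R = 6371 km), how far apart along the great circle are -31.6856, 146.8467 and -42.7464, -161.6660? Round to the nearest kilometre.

Δλ = -161.6660 − 146.8467 = -308.5127°; wrapped into (−180°, 180°]: 51.4873°.
Δφ = -42.7464 − -31.6856 = -11.0608°.
a = sin²(Δφ/2) + cos φ₁ · cos φ₂ · sin²(Δλ/2) = 0.127180.
c = 2·atan2(√a, √(1−a)) = 0.72930 rad → d = 6371·c ≈ 4646.37 km.

4646 km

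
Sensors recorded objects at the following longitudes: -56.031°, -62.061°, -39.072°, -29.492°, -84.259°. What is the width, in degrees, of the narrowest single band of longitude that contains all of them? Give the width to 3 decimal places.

54.767°

Sort the longitudes: -84.259°, -62.061°, -56.031°, -39.072°, -29.492°.
Eastward gaps between consecutive values (wrapping around): 22.198°, 6.030°, 16.959°, 9.580°, 305.233°.
Largest gap = 305.233° ⇒ minimal covering band is its complement: 360° − 305.233° = 54.767°.
Band runs from -84.259° eastward to -29.492°.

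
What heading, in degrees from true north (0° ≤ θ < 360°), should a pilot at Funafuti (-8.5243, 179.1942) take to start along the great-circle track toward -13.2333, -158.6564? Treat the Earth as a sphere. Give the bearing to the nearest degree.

Δλ = -158.6564 − 179.1942 = -337.8506°; wrapped into (−180°, 180°]: 22.1494°.
θ = atan2( sin Δλ · cos φ₂ , cos φ₁ · sin φ₂ − sin φ₁ · cos φ₂ · cos Δλ )
  = atan2(0.36701, -0.09274) = 104.182° → normalised to [0°, 360°): 104.182°.

104°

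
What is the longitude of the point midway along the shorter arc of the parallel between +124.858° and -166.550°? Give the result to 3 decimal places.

Signed shortest Δλ from +124.858° to -166.550° is +68.592°.
Midpoint longitude = +124.858° + (+68.592°)/2 = +124.858° + 34.296° = +159.154°.
(The naïve average (+124.858 + -166.550)/2 = -20.846° is on the wrong side of the globe.)

+159.154°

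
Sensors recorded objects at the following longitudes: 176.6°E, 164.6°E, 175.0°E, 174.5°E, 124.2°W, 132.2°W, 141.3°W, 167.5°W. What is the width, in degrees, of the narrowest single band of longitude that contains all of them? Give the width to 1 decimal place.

71.2°

Sort the longitudes: -167.5°, -141.3°, -132.2°, -124.2°, +164.6°, +174.5°, +175.0°, +176.6°.
Eastward gaps between consecutive values (wrapping around): 26.2°, 9.1°, 8.0°, 288.8°, 9.9°, 0.5°, 1.6°, 15.9°.
Largest gap = 288.8° ⇒ minimal covering band is its complement: 360° − 288.8° = 71.2°.
Band runs from +164.6° eastward to -124.2°, crossing the antimeridian.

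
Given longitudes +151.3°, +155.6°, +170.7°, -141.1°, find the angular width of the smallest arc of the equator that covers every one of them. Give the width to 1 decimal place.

67.6°

Sort the longitudes: -141.1°, +151.3°, +155.6°, +170.7°.
Eastward gaps between consecutive values (wrapping around): 292.4°, 4.3°, 15.1°, 48.2°.
Largest gap = 292.4° ⇒ minimal covering band is its complement: 360° − 292.4° = 67.6°.
Band runs from +151.3° eastward to -141.1°, crossing the antimeridian.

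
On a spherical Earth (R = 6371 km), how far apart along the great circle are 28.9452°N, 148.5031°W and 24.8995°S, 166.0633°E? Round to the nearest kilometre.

Δλ = 166.0633 − -148.5031 = 314.5664°; wrapped into (−180°, 180°]: -45.4336°.
Δφ = -24.8995 − 28.9452 = -53.8447°.
a = sin²(Δφ/2) + cos φ₁ · cos φ₂ · sin²(Δλ/2) = 0.323385.
c = 2·atan2(√a, √(1−a)) = 1.20977 rad → d = 6371·c ≈ 7707.47 km.

7707 km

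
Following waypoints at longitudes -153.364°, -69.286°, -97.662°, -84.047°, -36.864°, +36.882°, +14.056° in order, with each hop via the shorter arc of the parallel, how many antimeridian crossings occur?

Leg 1: -153.364° → -69.286°, shortest Δλ = 84.078° (east) — does not cross 180°.
Leg 2: -69.286° → -97.662°, shortest Δλ = -28.376° (west) — does not cross 180°.
Leg 3: -97.662° → -84.047°, shortest Δλ = 13.615° (east) — does not cross 180°.
Leg 4: -84.047° → -36.864°, shortest Δλ = 47.183° (east) — does not cross 180°.
Leg 5: -36.864° → +36.882°, shortest Δλ = 73.746° (east) — does not cross 180°.
Leg 6: +36.882° → +14.056°, shortest Δλ = -22.826° (west) — does not cross 180°.
Total crossings: 0.

0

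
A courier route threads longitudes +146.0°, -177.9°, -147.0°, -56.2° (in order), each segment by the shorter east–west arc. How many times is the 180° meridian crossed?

1

Leg 1: +146.0° → -177.9°, shortest Δλ = 36.1° (east) — crosses 180°.
Leg 2: -177.9° → -147.0°, shortest Δλ = 30.9° (east) — does not cross 180°.
Leg 3: -147.0° → -56.2°, shortest Δλ = 90.8° (east) — does not cross 180°.
Total crossings: 1.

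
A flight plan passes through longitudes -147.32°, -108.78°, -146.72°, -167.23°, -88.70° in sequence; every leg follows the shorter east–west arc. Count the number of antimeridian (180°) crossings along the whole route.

0

Leg 1: -147.32° → -108.78°, shortest Δλ = 38.54° (east) — does not cross 180°.
Leg 2: -108.78° → -146.72°, shortest Δλ = -37.94° (west) — does not cross 180°.
Leg 3: -146.72° → -167.23°, shortest Δλ = -20.51° (west) — does not cross 180°.
Leg 4: -167.23° → -88.70°, shortest Δλ = 78.53° (east) — does not cross 180°.
Total crossings: 0.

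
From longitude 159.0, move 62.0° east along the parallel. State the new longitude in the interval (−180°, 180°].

-139.0°

Start at +159.0°; shift +62.0° → +221.0°.
+221.0° lies outside (−180°, 180°]; subtract 360° → -139.0°.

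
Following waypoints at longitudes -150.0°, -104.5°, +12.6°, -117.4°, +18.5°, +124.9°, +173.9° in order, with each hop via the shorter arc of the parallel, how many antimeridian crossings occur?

Leg 1: -150.0° → -104.5°, shortest Δλ = 45.5° (east) — does not cross 180°.
Leg 2: -104.5° → +12.6°, shortest Δλ = 117.1° (east) — does not cross 180°.
Leg 3: +12.6° → -117.4°, shortest Δλ = -130.0° (west) — does not cross 180°.
Leg 4: -117.4° → +18.5°, shortest Δλ = 135.9° (east) — does not cross 180°.
Leg 5: +18.5° → +124.9°, shortest Δλ = 106.4° (east) — does not cross 180°.
Leg 6: +124.9° → +173.9°, shortest Δλ = 49.0° (east) — does not cross 180°.
Total crossings: 0.

0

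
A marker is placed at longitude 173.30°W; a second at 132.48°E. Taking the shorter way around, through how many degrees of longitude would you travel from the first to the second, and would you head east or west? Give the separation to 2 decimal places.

Raw difference: 132.48 − -173.30 = 305.78°.
Normalise into (−180°, 180°]: 305.78° − 360° = -54.22°.
Negative ⇒ the second point lies to the west; separation 54.22°.

54.22° west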